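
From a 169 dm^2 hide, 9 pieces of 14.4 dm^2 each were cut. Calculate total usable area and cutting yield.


Total usable = 9 x 14.4 = 129.6 dm^2
Yield = 129.6 / 169 x 100 = 76.7%


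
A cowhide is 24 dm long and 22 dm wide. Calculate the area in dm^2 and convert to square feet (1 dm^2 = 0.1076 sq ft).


528 dm^2
56.81 sq ft

Area = 24 x 22 = 528 dm^2
Conversion: 528 x 0.1076 = 56.81 sq ft


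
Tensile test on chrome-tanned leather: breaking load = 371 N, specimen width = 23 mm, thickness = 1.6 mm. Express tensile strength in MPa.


Cross-section = 23 x 1.6 = 36.8 mm^2
TS = 371 / 36.8 = 10.08 MPa
(1 N/mm^2 = 1 MPa)


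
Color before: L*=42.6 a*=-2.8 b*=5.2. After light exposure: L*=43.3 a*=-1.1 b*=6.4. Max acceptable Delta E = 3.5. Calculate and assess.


Delta E = 2.20
Passes: Yes

dL = 0.7, da = 1.7, db = 1.2
dE = sqrt((0.7)^2 + (1.7)^2 + (1.2)^2) = 2.20
Max = 3.5
Passes: Yes


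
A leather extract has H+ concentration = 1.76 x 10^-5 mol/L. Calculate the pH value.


pH = 4.75

pH = -log10[H+]
pH = -log10(1.76 x 10^-5) = 4.75


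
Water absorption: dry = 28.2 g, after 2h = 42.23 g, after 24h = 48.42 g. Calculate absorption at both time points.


WA (2h) = (42.23 - 28.2) / 28.2 x 100 = 49.8%
WA (24h) = (48.42 - 28.2) / 28.2 x 100 = 71.7%


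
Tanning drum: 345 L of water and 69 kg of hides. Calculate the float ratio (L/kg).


5.0

Float ratio = water / hide weight
Ratio = 345 / 69 = 5.0


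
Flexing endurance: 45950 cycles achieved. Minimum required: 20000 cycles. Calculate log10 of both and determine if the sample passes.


log10(45950) = 4.66
log10(20000) = 4.30
Passes: Yes


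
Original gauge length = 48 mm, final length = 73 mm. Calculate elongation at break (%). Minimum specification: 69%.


Elongation = 52.1%
Meets spec: No

Extension = 73 - 48 = 25 mm
Elongation = 25 / 48 x 100 = 52.1%
Minimum required: 69%
Meets specification: No


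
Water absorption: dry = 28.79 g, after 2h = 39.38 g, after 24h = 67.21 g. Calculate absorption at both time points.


WA (2h) = (39.38 - 28.79) / 28.79 x 100 = 36.8%
WA (24h) = (67.21 - 28.79) / 28.79 x 100 = 133.4%


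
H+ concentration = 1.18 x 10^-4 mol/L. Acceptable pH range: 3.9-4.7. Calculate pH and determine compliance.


pH = 3.93
Compliant: Yes


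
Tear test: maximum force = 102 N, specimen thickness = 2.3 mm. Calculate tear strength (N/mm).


44.3 N/mm


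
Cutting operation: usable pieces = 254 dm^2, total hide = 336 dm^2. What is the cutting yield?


Yield = usable / total x 100
Yield = 254 / 336 x 100 = 75.6%


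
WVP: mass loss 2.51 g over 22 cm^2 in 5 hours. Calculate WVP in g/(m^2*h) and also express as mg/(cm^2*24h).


WVP = 228.18 g/(m^2*h)
Daily rate = 547.64 mg/(cm^2*24h)

WVP = 2.51 / (22 x 5) x 10000 = 228.18 g/(m^2*h)
Mass loss in mg = 2.51 x 1000 = 2510 mg
Per cm^2 per 24h in mg: 2510 x 24 / (22 x 5) = 60240 / 110 = 547.64 mg/(cm^2*24h)


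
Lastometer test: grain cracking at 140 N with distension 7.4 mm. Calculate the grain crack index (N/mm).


Grain crack index = force / distension
Index = 140 / 7.4 = 18.9 N/mm


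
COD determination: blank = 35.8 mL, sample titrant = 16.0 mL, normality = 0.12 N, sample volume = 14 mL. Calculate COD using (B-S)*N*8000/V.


1357.7 mg/L


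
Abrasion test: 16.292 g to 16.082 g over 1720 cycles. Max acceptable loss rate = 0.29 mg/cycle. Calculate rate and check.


Rate = 0.122 mg/cycle
Passes: Yes


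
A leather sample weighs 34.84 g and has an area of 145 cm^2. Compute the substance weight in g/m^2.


2402.8 g/m^2


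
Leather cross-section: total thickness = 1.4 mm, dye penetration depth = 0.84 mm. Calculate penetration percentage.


60.0%


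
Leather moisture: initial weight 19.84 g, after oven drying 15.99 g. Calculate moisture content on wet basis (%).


Moisture = 19.84 - 15.99 = 3.85 g
MC = 3.85 / 19.84 x 100 = 19.4%


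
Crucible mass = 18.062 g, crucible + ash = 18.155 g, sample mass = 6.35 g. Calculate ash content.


Ash mass = 18.155 - 18.062 = 0.093 g
Ash% = 0.093 / 6.35 x 100 = 1.46%


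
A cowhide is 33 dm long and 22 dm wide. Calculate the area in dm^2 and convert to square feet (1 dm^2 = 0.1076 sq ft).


Area = 33 x 22 = 726 dm^2
Conversion: 726 x 0.1076 = 78.12 sq ft


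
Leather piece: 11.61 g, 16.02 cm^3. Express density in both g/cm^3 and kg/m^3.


0.725 g/cm^3
725 kg/m^3


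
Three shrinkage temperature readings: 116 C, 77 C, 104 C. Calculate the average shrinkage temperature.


99.0 C


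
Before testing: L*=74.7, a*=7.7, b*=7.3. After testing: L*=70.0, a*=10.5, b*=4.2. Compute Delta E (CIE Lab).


dL = 70.0 - 74.7 = -4.7
da = 10.5 - 7.7 = 2.8
db = 4.2 - 7.3 = -3.1
dE = sqrt((-4.7)^2 + (2.8)^2 + (-3.1)^2) = 6.29


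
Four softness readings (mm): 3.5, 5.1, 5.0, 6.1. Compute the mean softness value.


Sum = 3.5 + 5.1 + 5.0 + 6.1
Mean = 19.7 / 4 = 4.93 mm


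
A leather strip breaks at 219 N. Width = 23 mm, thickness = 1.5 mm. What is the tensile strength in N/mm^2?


Cross-sectional area = 23 x 1.5 = 34.5 mm^2
Tensile strength = 219 / 34.5 = 6.35 N/mm^2


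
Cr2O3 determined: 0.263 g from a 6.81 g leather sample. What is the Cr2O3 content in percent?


3.86%


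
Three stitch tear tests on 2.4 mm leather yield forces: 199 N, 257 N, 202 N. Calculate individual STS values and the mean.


STS1 = 82.9 N/mm
STS2 = 107.1 N/mm
STS3 = 84.2 N/mm
Mean = 91.4 N/mm


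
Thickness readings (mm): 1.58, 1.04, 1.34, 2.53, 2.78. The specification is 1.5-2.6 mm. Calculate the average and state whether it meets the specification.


Average = 1.85 mm
Within specification: Yes

Sum = 9.27
Average = 9.27 / 5 = 1.85 mm
Specification range: 1.5 to 2.6 mm
Within spec: Yes


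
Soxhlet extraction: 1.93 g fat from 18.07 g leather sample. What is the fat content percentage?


Fat content = 1.93 / 18.07 x 100
Fat = 10.7%


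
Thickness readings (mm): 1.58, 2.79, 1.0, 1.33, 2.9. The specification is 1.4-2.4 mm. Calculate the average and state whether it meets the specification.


Sum = 9.60
Average = 9.60 / 5 = 1.92 mm
Specification range: 1.4 to 2.4 mm
Within spec: Yes


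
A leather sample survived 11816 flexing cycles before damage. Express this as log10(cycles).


4.07


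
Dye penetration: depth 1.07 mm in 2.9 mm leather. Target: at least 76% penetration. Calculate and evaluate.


Penetration = 1.07 / 2.9 x 100 = 36.9%
Target: 76%
Meets target: No


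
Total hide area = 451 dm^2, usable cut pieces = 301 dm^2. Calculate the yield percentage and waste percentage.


Yield = 66.7%
Waste = 33.3%


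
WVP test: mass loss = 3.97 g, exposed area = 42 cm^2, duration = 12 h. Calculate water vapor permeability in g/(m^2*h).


78.77 g/(m^2*h)

WVP = mass_loss / (area x time) x 10000
WVP = 3.97 / (42 x 12) x 10000
WVP = 3.97 / 504 x 10000 = 78.77 g/(m^2*h)


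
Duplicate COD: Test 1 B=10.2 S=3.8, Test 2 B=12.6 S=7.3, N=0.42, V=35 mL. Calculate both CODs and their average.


COD1 = (10.2 - 3.8) x 0.42 x 8000 / 35 = 614.4 mg/L
COD2 = (12.6 - 7.3) x 0.42 x 8000 / 35 = 508.8 mg/L
Average = (614.4 + 508.8) / 2 = 561.6 mg/L


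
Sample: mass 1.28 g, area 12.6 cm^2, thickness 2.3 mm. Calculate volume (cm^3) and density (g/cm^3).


Thickness in cm = 2.3 / 10 = 0.23 cm
Volume = 12.6 x 0.23 = 2.898 cm^3
Density = 1.28 / 2.898 = 0.442 g/cm^3


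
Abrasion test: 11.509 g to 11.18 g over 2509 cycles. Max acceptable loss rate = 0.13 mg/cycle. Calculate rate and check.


Loss = 11.509 - 11.18 = 0.329 g
Rate = 0.329 g / 2509 cycles x 1000 = 0.131 mg/cycle
Max = 0.13 mg/cycle
Passes: No


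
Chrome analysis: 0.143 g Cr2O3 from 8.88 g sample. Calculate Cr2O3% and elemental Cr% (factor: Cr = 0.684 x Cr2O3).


Cr2O3% = 0.143 / 8.88 x 100 = 1.61%
Cr% = 1.61 x 0.684 = 1.10%


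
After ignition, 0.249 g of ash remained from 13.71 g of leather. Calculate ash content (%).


Ash% = 0.249 / 13.71 x 100
Ash% = 1.82%


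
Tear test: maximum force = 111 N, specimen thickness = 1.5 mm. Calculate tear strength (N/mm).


74.0 N/mm


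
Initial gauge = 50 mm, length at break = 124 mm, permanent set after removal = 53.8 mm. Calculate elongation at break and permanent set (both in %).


Elongation at break = (124 - 50) / 50 x 100 = 148.0%
Permanent set = (53.8 - 50) / 50 x 100 = 7.6%


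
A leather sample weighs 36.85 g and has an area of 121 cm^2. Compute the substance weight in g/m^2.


Substance weight = mass / area x 10000
SW = 36.85 / 121 x 10000
SW = 3045.5 g/m^2


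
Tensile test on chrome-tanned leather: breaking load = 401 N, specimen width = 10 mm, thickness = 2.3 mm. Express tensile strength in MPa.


Cross-section = 10 x 2.3 = 23.0 mm^2
TS = 401 / 23.0 = 17.43 MPa
(1 N/mm^2 = 1 MPa)


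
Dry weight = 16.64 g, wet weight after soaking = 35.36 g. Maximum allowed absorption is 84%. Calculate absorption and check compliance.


Absorption = 112.5%
Compliant: No

WA = (35.36 - 16.64) / 16.64 x 100 = 112.5%
Maximum allowed: 84%
Compliant: No


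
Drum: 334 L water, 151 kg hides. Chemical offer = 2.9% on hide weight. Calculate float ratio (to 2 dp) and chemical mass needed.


Float ratio = 334 / 151 = 2.21
Chemical = 151 x 2.9 / 100 = 4.379 kg


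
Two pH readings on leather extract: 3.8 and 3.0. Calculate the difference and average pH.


Difference = 0.8
Average pH = 3.40


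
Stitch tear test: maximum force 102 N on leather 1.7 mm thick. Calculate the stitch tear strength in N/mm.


Stitch tear strength = force / thickness
STS = 102 / 1.7 = 60.0 N/mm


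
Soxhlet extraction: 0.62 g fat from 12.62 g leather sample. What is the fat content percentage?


Fat content = 0.62 / 12.62 x 100
Fat = 4.9%


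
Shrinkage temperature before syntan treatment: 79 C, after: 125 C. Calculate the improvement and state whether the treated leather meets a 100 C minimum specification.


Improvement = 46 C
Meets 100 C spec: Yes

Improvement = 125 - 79 = 46 C
Spec check: 125 C >= 100 C? Yes


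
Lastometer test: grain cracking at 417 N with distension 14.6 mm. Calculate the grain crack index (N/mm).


28.6 N/mm

Grain crack index = force / distension
Index = 417 / 14.6 = 28.6 N/mm


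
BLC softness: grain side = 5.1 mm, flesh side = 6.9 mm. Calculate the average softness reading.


Average = (5.1 + 6.9) / 2
Average = 6.00 mm


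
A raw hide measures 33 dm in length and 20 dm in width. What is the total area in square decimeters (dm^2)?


660 dm^2


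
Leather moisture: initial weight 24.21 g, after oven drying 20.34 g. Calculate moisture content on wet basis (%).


Moisture = 24.21 - 20.34 = 3.87 g
MC = 3.87 / 24.21 x 100 = 16.0%


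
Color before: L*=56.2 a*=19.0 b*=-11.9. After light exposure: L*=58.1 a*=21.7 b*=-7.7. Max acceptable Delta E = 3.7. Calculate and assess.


Delta E = 5.34
Passes: No

dL = 1.9, da = 2.7, db = 4.2
dE = sqrt((1.9)^2 + (2.7)^2 + (4.2)^2) = 5.34
Max = 3.7
Passes: No


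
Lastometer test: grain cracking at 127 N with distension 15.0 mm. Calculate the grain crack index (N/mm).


8.5 N/mm

Grain crack index = force / distension
Index = 127 / 15.0 = 8.5 N/mm


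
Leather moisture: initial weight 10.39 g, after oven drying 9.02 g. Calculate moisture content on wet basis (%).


Moisture = 10.39 - 9.02 = 1.37 g
MC = 1.37 / 10.39 x 100 = 13.2%


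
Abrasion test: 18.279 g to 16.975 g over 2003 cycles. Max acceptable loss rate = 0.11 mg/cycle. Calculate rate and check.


Rate = 0.651 mg/cycle
Passes: No


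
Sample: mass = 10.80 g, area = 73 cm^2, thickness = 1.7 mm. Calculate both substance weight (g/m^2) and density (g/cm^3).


Substance weight = 1479.5 g/m^2
Density = 0.870 g/cm^3

SW = 10.80 / 73 x 10000 = 1479.5 g/m^2
Volume = 73 x 1.7 / 10 = 12.41 cm^3
Density = 10.80 / 12.41 = 0.870 g/cm^3


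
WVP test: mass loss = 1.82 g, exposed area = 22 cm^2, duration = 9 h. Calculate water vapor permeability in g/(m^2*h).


WVP = mass_loss / (area x time) x 10000
WVP = 1.82 / (22 x 9) x 10000
WVP = 1.82 / 198 x 10000 = 91.92 g/(m^2*h)


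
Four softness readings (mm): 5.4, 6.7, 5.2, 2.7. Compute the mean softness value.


Sum = 5.4 + 6.7 + 5.2 + 2.7
Mean = 20.0 / 4 = 5.00 mm


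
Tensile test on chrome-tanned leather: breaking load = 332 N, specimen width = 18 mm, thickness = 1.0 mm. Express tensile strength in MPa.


18.44 MPa


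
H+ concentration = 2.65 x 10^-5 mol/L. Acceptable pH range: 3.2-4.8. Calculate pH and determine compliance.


pH = 4.58
Compliant: Yes

pH = -log10(2.65 x 10^-5) = 4.58
Range: 3.2 to 4.8
Compliant: Yes


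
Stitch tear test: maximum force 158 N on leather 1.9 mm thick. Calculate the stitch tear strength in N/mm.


Stitch tear strength = force / thickness
STS = 158 / 1.9 = 83.2 N/mm


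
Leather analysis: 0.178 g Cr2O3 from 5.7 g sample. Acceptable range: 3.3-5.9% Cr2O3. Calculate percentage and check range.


Cr2O3 = 3.12%
Within range: No


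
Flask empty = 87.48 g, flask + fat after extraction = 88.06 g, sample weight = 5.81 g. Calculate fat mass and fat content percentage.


Fat mass = 0.58 g
Fat content = 10.0%

Fat mass = 88.06 - 87.48 = 0.58 g
Fat% = 0.58 / 5.81 x 100 = 10.0%


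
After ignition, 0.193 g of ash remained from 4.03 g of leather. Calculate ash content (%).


Ash% = 0.193 / 4.03 x 100
Ash% = 4.79%


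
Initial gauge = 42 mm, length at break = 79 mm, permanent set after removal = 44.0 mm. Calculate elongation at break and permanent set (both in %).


Elongation at break = (79 - 42) / 42 x 100 = 88.1%
Permanent set = (44.0 - 42) / 42 x 100 = 4.8%


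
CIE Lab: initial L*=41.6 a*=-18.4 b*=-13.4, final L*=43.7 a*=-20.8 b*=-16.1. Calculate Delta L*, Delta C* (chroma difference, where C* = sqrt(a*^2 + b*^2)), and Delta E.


Delta L* = 43.7 - 41.6 = 2.1
C1* = sqrt((-18.4)^2 + (-13.4)^2) = 22.762
C2* = sqrt((-20.8)^2 + (-16.1)^2) = 26.303
Delta C* = 26.303 - 22.762 = 3.54
Delta E = sqrt((2.1)^2 + (-2.4)^2 + (-2.7)^2) = 4.18


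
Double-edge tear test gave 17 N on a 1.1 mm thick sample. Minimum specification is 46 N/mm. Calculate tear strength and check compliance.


Tear strength = 17 / 1.1 = 15.5 N/mm
Required minimum = 46 N/mm
Compliant: No


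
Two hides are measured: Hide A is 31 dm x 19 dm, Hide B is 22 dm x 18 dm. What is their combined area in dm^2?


985 dm^2


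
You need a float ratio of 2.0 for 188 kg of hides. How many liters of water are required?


Water = hide weight x target ratio
Water = 188 x 2.0 = 376.0 L


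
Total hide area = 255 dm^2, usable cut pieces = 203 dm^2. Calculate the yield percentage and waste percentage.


Yield = 203 / 255 x 100 = 79.6%
Waste = 255 - 203 = 52 dm^2
Waste% = 100 - 79.6 = 20.4%


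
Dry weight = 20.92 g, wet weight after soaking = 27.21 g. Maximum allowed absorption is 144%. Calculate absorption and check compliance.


WA = (27.21 - 20.92) / 20.92 x 100 = 30.1%
Maximum allowed: 144%
Compliant: Yes


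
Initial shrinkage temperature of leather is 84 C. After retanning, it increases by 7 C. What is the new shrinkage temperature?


91 C


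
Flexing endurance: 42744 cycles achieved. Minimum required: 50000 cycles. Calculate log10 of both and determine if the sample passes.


log10(42744) = 4.63
log10(50000) = 4.70
Passes: No


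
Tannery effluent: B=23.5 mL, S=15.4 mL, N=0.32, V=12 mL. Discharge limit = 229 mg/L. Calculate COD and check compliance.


COD = (23.5 - 15.4) x 0.32 x 8000 / 12 = 1728.0 mg/L
Limit: 229 mg/L
Compliant: No


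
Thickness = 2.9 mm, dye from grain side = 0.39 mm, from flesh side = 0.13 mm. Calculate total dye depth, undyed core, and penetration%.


Total dyed = 0.52 mm
Undyed core = 2.38 mm
Penetration = 17.9%

Total dyed = 0.39 + 0.13 = 0.52 mm
Undyed core = 2.9 - 0.52 = 2.38 mm
Penetration = 0.52 / 2.9 x 100 = 17.9%


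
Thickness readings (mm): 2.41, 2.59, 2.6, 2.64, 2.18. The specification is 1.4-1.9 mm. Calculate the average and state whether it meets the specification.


Average = 2.48 mm
Within specification: No


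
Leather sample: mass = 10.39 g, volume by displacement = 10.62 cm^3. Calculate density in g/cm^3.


0.978 g/cm^3

Density = mass / volume
Density = 10.39 / 10.62 = 0.978 g/cm^3


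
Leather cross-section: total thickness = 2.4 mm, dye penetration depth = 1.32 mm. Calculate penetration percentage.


Penetration% = 1.32 / 2.4 x 100
Penetration = 55.0%


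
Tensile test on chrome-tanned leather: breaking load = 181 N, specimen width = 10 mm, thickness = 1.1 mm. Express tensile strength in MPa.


Cross-section = 10 x 1.1 = 11.0 mm^2
TS = 181 / 11.0 = 16.45 MPa
(1 N/mm^2 = 1 MPa)


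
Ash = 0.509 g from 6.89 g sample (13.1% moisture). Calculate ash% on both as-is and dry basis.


As-is ash = 7.39%
Dry-basis ash = 8.50%

As-is ash% = 0.509 / 6.89 x 100 = 7.39%
Dry mass = 6.89 x (100 - 13.1) / 100 = 5.98741 g
Dry-basis ash% = 0.509 / 5.98741 x 100 = 8.50%


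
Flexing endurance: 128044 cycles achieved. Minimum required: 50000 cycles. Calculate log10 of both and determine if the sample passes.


log10(128044) = 5.11
log10(50000) = 4.70
Passes: Yes


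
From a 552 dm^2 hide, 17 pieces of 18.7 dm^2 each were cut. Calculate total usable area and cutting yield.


Total usable = 17 x 18.7 = 317.9 dm^2
Yield = 317.9 / 552 x 100 = 57.6%


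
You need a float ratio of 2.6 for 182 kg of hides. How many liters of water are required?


473.2 L


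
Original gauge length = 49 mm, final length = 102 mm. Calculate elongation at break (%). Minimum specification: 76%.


Elongation = 108.2%
Meets spec: Yes

Extension = 102 - 49 = 53 mm
Elongation = 53 / 49 x 100 = 108.2%
Minimum required: 76%
Meets specification: Yes


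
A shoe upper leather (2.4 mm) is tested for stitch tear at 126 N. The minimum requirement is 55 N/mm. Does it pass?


STS = 126 / 2.4 = 52.5 N/mm
Minimum required: 55 N/mm
Passes: No


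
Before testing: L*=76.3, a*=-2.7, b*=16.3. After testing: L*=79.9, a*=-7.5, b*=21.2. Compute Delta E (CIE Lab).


dL = 79.9 - 76.3 = 3.6
da = -7.5 - (-2.7) = -4.8
db = 21.2 - 16.3 = 4.9
dE = sqrt((3.6)^2 + (-4.8)^2 + (4.9)^2) = 7.75


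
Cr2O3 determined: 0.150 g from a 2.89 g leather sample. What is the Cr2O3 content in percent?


Cr2O3% = 0.150 / 2.89 x 100
Cr2O3% = 5.19%


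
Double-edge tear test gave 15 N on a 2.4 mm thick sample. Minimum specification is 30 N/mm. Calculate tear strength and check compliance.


Tear strength = 15 / 2.4 = 6.3 N/mm
Required minimum = 30 N/mm
Compliant: No


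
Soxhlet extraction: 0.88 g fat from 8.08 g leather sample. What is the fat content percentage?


10.9%


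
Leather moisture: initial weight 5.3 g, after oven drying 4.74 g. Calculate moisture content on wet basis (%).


Moisture = 5.3 - 4.74 = 0.56 g
MC = 0.56 / 5.3 x 100 = 10.6%


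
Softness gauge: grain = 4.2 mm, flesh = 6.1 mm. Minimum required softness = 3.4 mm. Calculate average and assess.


Average = (4.2 + 6.1) / 2 = 5.15 mm
Minimum = 3.4 mm
Meets requirement: Yes


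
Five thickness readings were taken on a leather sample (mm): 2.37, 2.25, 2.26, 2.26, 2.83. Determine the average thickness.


Sum = 2.37 + 2.25 + 2.26 + 2.26 + 2.83 = 11.97
Average = 11.97 / 5 = 2.39 mm


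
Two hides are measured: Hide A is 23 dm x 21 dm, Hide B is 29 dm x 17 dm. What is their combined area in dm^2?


976 dm^2

Hide A area = 23 x 21 = 483 dm^2
Hide B area = 29 x 17 = 493 dm^2
Total = 483 + 493 = 976 dm^2


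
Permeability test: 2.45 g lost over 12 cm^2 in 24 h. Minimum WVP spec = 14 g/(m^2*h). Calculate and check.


WVP = 2.45 / (12 x 24) x 10000 = 85.07 g/(m^2*h)
Minimum: 14 g/(m^2*h)
Meets spec: Yes


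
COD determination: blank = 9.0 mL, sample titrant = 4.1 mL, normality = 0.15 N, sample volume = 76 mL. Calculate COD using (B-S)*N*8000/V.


COD = (9.0 - 4.1) x 0.15 x 8000 / 76
COD = 4.9 x 0.15 x 8000 / 76
COD = 77.4 mg/L


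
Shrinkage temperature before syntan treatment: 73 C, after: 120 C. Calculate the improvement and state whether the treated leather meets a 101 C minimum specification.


Improvement = 120 - 73 = 47 C
Spec check: 120 C >= 101 C? Yes


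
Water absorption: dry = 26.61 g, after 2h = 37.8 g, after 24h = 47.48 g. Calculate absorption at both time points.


WA (2h) = (37.8 - 26.61) / 26.61 x 100 = 42.1%
WA (24h) = (47.48 - 26.61) / 26.61 x 100 = 78.4%


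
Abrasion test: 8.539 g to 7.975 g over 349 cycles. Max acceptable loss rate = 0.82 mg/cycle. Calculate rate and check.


Loss = 8.539 - 7.975 = 0.564 g
Rate = 0.564 g / 349 cycles x 1000 = 1.616 mg/cycle
Max = 0.82 mg/cycle
Passes: No


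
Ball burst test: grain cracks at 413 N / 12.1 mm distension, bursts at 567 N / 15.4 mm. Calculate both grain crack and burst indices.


Crack index = 413 / 12.1 = 34.1 N/mm
Burst index = 567 / 15.4 = 36.8 N/mm


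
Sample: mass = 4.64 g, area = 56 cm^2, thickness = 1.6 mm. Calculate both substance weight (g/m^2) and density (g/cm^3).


SW = 4.64 / 56 x 10000 = 828.6 g/m^2
Volume = 56 x 1.6 / 10 = 8.96 cm^3
Density = 4.64 / 8.96 = 0.518 g/cm^3


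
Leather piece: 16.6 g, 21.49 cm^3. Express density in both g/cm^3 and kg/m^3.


0.772 g/cm^3
772 kg/m^3

Density = 16.6 / 21.49 = 0.772 g/cm^3
Convert: 0.772 x 1000 = 772 kg/m^3


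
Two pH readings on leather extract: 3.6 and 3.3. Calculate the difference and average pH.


Difference = 0.3
Average pH = 3.45

Difference = |3.6 - 3.3| = 0.3
Average = (3.6 + 3.3) / 2 = 3.45


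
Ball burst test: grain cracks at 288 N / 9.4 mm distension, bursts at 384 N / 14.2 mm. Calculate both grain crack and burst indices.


Crack index = 30.6 N/mm
Burst index = 27.0 N/mm


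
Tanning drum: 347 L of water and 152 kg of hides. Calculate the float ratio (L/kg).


Float ratio = water / hide weight
Ratio = 347 / 152 = 2.3


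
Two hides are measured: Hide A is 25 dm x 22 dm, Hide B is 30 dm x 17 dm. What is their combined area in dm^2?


Hide A area = 25 x 22 = 550 dm^2
Hide B area = 30 x 17 = 510 dm^2
Total = 550 + 510 = 1060 dm^2


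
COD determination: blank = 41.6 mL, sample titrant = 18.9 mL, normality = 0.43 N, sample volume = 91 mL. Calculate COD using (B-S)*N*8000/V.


858.1 mg/L

COD = (41.6 - 18.9) x 0.43 x 8000 / 91
COD = 22.7 x 0.43 x 8000 / 91
COD = 858.1 mg/L


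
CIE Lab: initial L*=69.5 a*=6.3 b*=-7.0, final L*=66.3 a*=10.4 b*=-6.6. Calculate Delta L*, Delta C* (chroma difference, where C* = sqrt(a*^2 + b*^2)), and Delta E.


Delta L* = -3.2
Delta C* = 2.90
Delta E = 5.22

Delta L* = 66.3 - 69.5 = -3.2
C1* = sqrt((6.3)^2 + (-7.0)^2) = 9.418
C2* = sqrt((10.4)^2 + (-6.6)^2) = 12.317
Delta C* = 12.317 - 9.418 = 2.90
Delta E = sqrt((-3.2)^2 + (4.1)^2 + (0.4)^2) = 5.22


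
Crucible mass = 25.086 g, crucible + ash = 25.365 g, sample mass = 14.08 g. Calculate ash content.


Ash mass = 25.365 - 25.086 = 0.279 g
Ash% = 0.279 / 14.08 x 100 = 1.98%


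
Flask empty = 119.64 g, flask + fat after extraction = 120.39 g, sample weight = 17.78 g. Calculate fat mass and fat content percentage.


Fat mass = 0.75 g
Fat content = 4.2%

Fat mass = 120.39 - 119.64 = 0.75 g
Fat% = 0.75 / 17.78 x 100 = 4.2%


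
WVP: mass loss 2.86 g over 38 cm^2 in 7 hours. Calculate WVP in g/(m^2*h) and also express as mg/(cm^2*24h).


WVP = 107.52 g/(m^2*h)
Daily rate = 258.05 mg/(cm^2*24h)

WVP = 2.86 / (38 x 7) x 10000 = 107.52 g/(m^2*h)
Mass loss in mg = 2.86 x 1000 = 2860 mg
Per cm^2 per 24h in mg: 2860 x 24 / (38 x 7) = 68640 / 266 = 258.05 mg/(cm^2*24h)


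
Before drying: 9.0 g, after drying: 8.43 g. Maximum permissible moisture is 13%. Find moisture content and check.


MC = (9.0 - 8.43) / 9.0 x 100 = 6.3%
Maximum: 13%
Acceptable: Yes


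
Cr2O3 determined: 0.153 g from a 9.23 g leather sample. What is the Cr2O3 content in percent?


1.66%

Cr2O3% = 0.153 / 9.23 x 100
Cr2O3% = 1.66%


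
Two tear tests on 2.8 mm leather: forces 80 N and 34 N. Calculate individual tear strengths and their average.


Tear 1 = 80 / 2.8 = 28.6 N/mm
Tear 2 = 34 / 2.8 = 12.1 N/mm
Average = (28.6 + 12.1) / 2 = 20.4 N/mm


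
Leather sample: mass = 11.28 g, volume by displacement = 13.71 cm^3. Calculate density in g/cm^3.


0.823 g/cm^3


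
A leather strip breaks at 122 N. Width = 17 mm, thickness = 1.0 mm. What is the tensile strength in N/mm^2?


Cross-sectional area = 17 x 1.0 = 17.0 mm^2
Tensile strength = 122 / 17.0 = 7.18 N/mm^2


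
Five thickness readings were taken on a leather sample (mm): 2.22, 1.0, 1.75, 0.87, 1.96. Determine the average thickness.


Sum = 2.22 + 1.0 + 1.75 + 0.87 + 1.96 = 7.80
Average = 7.80 / 5 = 1.56 mm


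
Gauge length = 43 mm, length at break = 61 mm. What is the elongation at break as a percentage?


41.9%

Extension = 61 - 43 = 18 mm
Elongation = 18 / 43 x 100 = 41.9%


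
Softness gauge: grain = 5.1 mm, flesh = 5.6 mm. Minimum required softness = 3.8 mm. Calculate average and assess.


Average softness = 5.35 mm
Meets requirement: Yes


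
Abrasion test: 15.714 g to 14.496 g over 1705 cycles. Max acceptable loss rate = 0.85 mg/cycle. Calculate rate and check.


Loss = 15.714 - 14.496 = 1.218 g
Rate = 1.218 g / 1705 cycles x 1000 = 0.714 mg/cycle
Max = 0.85 mg/cycle
Passes: Yes


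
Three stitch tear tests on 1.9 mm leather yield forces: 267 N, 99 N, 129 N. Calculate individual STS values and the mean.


STS1 = 267 / 1.9 = 140.5 N/mm
STS2 = 99 / 1.9 = 52.1 N/mm
STS3 = 129 / 1.9 = 67.9 N/mm
Mean = (140.5 + 52.1 + 67.9) / 3 = 86.8 N/mm


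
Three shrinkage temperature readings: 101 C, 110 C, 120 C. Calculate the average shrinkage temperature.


110.3 C

Average = (101 + 110 + 120) / 3
Average = 331 / 3 = 110.3 C


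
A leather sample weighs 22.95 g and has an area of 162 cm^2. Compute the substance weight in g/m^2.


1416.7 g/m^2

Substance weight = mass / area x 10000
SW = 22.95 / 162 x 10000
SW = 1416.7 g/m^2


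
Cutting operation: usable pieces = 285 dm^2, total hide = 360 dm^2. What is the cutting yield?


79.2%

Yield = usable / total x 100
Yield = 285 / 360 x 100 = 79.2%


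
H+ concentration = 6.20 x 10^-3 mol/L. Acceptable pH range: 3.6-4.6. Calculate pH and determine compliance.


pH = 2.21
Compliant: No


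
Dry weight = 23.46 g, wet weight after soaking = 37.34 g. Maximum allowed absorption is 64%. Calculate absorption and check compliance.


WA = (37.34 - 23.46) / 23.46 x 100 = 59.2%
Maximum allowed: 64%
Compliant: Yes


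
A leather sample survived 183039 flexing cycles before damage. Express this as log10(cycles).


5.26


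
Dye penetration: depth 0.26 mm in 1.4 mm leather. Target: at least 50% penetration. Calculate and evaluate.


Penetration = 18.6%
Meets target: No

Penetration = 0.26 / 1.4 x 100 = 18.6%
Target: 50%
Meets target: No


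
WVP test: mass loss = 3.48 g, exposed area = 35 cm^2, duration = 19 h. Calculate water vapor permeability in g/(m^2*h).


52.33 g/(m^2*h)


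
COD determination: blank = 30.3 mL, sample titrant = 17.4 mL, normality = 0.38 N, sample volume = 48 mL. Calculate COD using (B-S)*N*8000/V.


COD = (30.3 - 17.4) x 0.38 x 8000 / 48
COD = 12.9 x 0.38 x 8000 / 48
COD = 817.0 mg/L


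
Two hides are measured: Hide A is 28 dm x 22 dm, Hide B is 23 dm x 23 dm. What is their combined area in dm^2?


Hide A area = 28 x 22 = 616 dm^2
Hide B area = 23 x 23 = 529 dm^2
Total = 616 + 529 = 1145 dm^2


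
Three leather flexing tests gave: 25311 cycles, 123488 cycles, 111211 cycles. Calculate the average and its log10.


Average = (25311 + 123488 + 111211) / 3 = 86670 cycles
log10(86670) = 4.94


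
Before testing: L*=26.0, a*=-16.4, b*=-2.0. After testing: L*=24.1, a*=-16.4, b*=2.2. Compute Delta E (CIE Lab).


Delta E = 4.61

dL = 24.1 - 26.0 = -1.9
da = -16.4 - (-16.4) = 0.0
db = 2.2 - (-2.0) = 4.2
dE = sqrt((-1.9)^2 + (0.0)^2 + (4.2)^2) = 4.61


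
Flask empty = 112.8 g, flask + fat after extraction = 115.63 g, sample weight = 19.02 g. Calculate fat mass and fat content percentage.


Fat mass = 115.63 - 112.8 = 2.83 g
Fat% = 2.83 / 19.02 x 100 = 14.9%


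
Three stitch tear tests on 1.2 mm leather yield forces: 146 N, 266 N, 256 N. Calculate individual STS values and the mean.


STS1 = 121.7 N/mm
STS2 = 221.7 N/mm
STS3 = 213.3 N/mm
Mean = 185.6 N/mm


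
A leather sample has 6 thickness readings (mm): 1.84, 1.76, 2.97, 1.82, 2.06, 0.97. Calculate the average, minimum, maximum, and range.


Sum = 11.42
Average = 11.42 / 6 = 1.90 mm
Minimum = 0.97 mm
Maximum = 2.97 mm
Range = 2.97 - 0.97 = 2.00 mm


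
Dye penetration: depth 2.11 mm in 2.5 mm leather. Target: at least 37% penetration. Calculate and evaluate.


Penetration = 84.4%
Meets target: Yes

Penetration = 2.11 / 2.5 x 100 = 84.4%
Target: 37%
Meets target: Yes


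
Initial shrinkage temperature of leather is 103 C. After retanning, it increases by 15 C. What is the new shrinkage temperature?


118 C

New Ts = 103 + 15 = 118 C


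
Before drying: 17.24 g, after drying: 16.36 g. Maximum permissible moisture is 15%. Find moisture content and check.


MC = (17.24 - 16.36) / 17.24 x 100 = 5.1%
Maximum: 15%
Acceptable: Yes


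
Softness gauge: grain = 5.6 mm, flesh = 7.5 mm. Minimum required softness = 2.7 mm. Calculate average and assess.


Average = (5.6 + 7.5) / 2 = 6.55 mm
Minimum = 2.7 mm
Meets requirement: Yes


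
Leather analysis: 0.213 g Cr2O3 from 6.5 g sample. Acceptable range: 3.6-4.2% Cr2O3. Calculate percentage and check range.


Cr2O3% = 0.213 / 6.5 x 100 = 3.28%
Acceptable range: 3.6 to 4.2%
Within range: No


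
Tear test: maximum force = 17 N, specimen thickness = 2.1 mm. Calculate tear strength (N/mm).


Tear strength = force / thickness
Tear = 17 / 2.1 = 8.1 N/mm


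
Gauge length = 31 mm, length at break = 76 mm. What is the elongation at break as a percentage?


Extension = 76 - 31 = 45 mm
Elongation = 45 / 31 x 100 = 145.2%


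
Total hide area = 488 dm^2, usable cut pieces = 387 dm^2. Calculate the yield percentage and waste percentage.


Yield = 387 / 488 x 100 = 79.3%
Waste = 488 - 387 = 101 dm^2
Waste% = 100 - 79.3 = 20.7%


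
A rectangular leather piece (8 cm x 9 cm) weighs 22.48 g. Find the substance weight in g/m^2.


Area = 8 x 9 = 72 cm^2
SW = 22.48 / 72 x 10000 = 3122.2 g/m^2


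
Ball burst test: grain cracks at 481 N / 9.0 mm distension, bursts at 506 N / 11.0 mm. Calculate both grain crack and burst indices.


Crack index = 481 / 9.0 = 53.4 N/mm
Burst index = 506 / 11.0 = 46.0 N/mm


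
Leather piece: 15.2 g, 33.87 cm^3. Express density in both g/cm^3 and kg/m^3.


0.449 g/cm^3
449 kg/m^3


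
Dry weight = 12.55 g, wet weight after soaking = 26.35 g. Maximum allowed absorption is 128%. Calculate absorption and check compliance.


Absorption = 110.0%
Compliant: Yes

WA = (26.35 - 12.55) / 12.55 x 100 = 110.0%
Maximum allowed: 128%
Compliant: Yes


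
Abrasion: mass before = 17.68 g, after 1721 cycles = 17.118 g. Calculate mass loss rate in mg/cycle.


0.327 mg/cycle

Mass loss = 17.68 - 17.118 = 0.562 g
Rate = 0.562 / 1721 x 1000 = 0.327 mg/cycle


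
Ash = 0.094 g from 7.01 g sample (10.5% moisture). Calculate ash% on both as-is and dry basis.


As-is ash = 1.34%
Dry-basis ash = 1.50%

As-is ash% = 0.094 / 7.01 x 100 = 1.34%
Dry mass = 7.01 x (100 - 10.5) / 100 = 6.27395 g
Dry-basis ash% = 0.094 / 6.27395 x 100 = 1.50%


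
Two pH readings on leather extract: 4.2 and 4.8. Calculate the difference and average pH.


Difference = 0.6
Average pH = 4.50

Difference = |4.2 - 4.8| = 0.6
Average = (4.2 + 4.8) / 2 = 4.50


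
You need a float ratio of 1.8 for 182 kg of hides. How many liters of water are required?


Water = hide weight x target ratio
Water = 182 x 1.8 = 327.6 L


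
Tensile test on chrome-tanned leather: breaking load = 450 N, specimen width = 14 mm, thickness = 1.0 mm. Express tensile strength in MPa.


32.14 MPa

Cross-section = 14 x 1.0 = 14.0 mm^2
TS = 450 / 14.0 = 32.14 MPa
(1 N/mm^2 = 1 MPa)


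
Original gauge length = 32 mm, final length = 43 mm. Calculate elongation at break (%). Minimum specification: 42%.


Elongation = 34.4%
Meets spec: No

Extension = 43 - 32 = 11 mm
Elongation = 11 / 32 x 100 = 34.4%
Minimum required: 42%
Meets specification: No


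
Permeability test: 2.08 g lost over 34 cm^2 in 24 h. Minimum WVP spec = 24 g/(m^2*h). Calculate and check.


WVP = 25.49 g/(m^2*h)
Meets specification: Yes

WVP = 2.08 / (34 x 24) x 10000 = 25.49 g/(m^2*h)
Minimum: 24 g/(m^2*h)
Meets spec: Yes


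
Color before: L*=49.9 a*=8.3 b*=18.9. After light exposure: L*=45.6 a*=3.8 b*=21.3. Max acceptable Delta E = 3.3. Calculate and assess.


Delta E = 6.67
Passes: No


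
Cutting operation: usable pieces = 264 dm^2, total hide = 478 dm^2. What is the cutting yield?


55.2%

Yield = usable / total x 100
Yield = 264 / 478 x 100 = 55.2%


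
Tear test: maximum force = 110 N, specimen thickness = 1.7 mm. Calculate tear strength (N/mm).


64.7 N/mm

Tear strength = force / thickness
Tear = 110 / 1.7 = 64.7 N/mm


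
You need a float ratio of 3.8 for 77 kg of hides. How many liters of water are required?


292.6 L

Water = hide weight x target ratio
Water = 77 x 3.8 = 292.6 L


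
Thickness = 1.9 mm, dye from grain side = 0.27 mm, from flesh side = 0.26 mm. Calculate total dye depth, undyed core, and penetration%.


Total dyed = 0.53 mm
Undyed core = 1.37 mm
Penetration = 27.9%


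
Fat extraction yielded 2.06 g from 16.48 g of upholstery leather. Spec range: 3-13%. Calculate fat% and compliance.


Fat% = 2.06 / 16.48 x 100 = 12.5%
Spec range: 3-13%
Compliant: Yes


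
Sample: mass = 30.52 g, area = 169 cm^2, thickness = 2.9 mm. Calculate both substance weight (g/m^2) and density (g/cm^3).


Substance weight = 1805.9 g/m^2
Density = 0.623 g/cm^3

SW = 30.52 / 169 x 10000 = 1805.9 g/m^2
Volume = 169 x 2.9 / 10 = 49.01 cm^3
Density = 30.52 / 49.01 = 0.623 g/cm^3


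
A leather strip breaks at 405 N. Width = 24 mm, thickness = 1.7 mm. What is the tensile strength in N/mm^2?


Cross-sectional area = 24 x 1.7 = 40.8 mm^2
Tensile strength = 405 / 40.8 = 9.93 N/mm^2


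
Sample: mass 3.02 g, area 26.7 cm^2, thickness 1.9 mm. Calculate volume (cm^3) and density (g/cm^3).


Volume = 5.073 cm^3
Density = 0.595 g/cm^3

Thickness in cm = 1.9 / 10 = 0.19 cm
Volume = 26.7 x 0.19 = 5.073 cm^3
Density = 3.02 / 5.073 = 0.595 g/cm^3


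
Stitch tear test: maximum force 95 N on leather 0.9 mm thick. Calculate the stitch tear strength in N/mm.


105.6 N/mm


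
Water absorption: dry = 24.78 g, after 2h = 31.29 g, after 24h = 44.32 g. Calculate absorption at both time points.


WA (2h) = (31.29 - 24.78) / 24.78 x 100 = 26.3%
WA (24h) = (44.32 - 24.78) / 24.78 x 100 = 78.9%


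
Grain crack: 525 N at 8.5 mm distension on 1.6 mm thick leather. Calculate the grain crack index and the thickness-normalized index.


Crack index = 61.8 N/mm
Normalized index = 38.6 N/mm per mm

Crack index = 525 / 8.5 = 61.8 N/mm
Normalized = 61.8 / 1.6 = 38.6 N/mm per mm


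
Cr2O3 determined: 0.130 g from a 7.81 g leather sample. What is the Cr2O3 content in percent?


Cr2O3% = 0.130 / 7.81 x 100
Cr2O3% = 1.66%


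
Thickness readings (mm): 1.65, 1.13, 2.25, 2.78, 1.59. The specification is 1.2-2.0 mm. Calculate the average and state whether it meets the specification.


Sum = 9.40
Average = 9.40 / 5 = 1.88 mm
Specification range: 1.2 to 2.0 mm
Within spec: Yes


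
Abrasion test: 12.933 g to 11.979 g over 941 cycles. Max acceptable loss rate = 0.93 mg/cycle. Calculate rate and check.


Rate = 1.014 mg/cycle
Passes: No


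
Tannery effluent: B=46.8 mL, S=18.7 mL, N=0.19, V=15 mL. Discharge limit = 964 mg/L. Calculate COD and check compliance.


COD = (46.8 - 18.7) x 0.19 x 8000 / 15 = 2847.5 mg/L
Limit: 964 mg/L
Compliant: No


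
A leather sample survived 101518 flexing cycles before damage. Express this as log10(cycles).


5.01

log10(101518) = 5.01


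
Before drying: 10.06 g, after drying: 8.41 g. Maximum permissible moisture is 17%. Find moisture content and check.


Moisture content = 16.4%
Acceptable: Yes

MC = (10.06 - 8.41) / 10.06 x 100 = 16.4%
Maximum: 17%
Acceptable: Yes


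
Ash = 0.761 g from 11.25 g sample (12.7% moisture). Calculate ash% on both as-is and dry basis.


As-is ash% = 0.761 / 11.25 x 100 = 6.76%
Dry mass = 11.25 x (100 - 12.7) / 100 = 9.82125 g
Dry-basis ash% = 0.761 / 9.82125 x 100 = 7.75%


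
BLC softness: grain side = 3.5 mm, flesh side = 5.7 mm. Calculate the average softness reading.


4.60 mm


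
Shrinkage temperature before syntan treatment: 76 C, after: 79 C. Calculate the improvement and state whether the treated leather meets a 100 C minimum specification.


Improvement = 3 C
Meets 100 C spec: No


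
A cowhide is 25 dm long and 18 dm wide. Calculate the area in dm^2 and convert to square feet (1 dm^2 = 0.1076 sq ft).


450 dm^2
48.42 sq ft


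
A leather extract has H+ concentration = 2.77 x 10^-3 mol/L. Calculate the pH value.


pH = -log10[H+]
pH = -log10(2.77 x 10^-3) = 2.56


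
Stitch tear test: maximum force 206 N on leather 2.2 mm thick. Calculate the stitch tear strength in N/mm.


93.6 N/mm

Stitch tear strength = force / thickness
STS = 206 / 2.2 = 93.6 N/mm


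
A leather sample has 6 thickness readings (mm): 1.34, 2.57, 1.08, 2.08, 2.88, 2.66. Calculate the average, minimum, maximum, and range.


Average = 2.10 mm
Min = 1.08 mm
Max = 2.88 mm
Range = 1.80 mm

Sum = 12.61
Average = 12.61 / 6 = 2.10 mm
Minimum = 1.08 mm
Maximum = 2.88 mm
Range = 2.88 - 1.08 = 1.80 mm


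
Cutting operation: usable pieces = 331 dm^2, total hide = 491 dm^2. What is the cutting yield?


67.4%

Yield = usable / total x 100
Yield = 331 / 491 x 100 = 67.4%


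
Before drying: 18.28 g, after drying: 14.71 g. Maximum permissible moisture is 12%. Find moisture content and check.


Moisture content = 19.5%
Acceptable: No


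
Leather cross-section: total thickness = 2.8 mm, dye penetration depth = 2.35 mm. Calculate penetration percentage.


Penetration% = 2.35 / 2.8 x 100
Penetration = 83.9%


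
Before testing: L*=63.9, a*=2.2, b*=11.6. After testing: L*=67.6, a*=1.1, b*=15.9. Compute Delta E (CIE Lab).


Delta E = 5.78

dL = 67.6 - 63.9 = 3.7
da = 1.1 - 2.2 = -1.1
db = 15.9 - 11.6 = 4.3
dE = sqrt((3.7)^2 + (-1.1)^2 + (4.3)^2) = 5.78


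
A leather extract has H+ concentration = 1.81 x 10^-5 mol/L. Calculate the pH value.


pH = -log10[H+]
pH = -log10(1.81 x 10^-5) = 4.74


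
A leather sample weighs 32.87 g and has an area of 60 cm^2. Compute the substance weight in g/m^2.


5478.3 g/m^2

Substance weight = mass / area x 10000
SW = 32.87 / 60 x 10000
SW = 5478.3 g/m^2


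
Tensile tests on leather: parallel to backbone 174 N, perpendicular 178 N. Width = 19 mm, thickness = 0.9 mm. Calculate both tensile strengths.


Parallel = 10.18 N/mm^2
Perpendicular = 10.41 N/mm^2


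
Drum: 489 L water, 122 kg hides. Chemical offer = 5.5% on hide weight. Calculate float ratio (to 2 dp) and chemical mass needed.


Float ratio = 489 / 122 = 4.01
Chemical = 122 x 5.5 / 100 = 6.71 kg


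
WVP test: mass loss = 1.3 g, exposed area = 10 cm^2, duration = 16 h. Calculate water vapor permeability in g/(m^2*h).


81.25 g/(m^2*h)


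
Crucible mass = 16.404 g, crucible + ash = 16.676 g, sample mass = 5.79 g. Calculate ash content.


Ash mass = 0.272 g
Ash content = 4.70%


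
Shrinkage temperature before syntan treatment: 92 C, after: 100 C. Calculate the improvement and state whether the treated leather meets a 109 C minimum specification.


Improvement = 8 C
Meets 109 C spec: No
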